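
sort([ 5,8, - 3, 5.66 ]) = [ - 3,5,5.66,8] 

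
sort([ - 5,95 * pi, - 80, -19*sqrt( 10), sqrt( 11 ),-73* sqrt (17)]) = [ -73 * sqrt( 17),-80,- 19*sqrt(10),-5,sqrt ( 11), 95*pi]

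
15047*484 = 7282748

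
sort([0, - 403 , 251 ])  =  [ - 403,0,251]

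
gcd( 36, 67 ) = 1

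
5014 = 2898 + 2116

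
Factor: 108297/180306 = 191/318 = 2^(  -  1)*3^ ( - 1 )*53^( - 1)*191^1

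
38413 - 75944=- 37531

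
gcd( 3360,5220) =60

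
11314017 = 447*25311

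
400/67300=4/673 = 0.01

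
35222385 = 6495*5423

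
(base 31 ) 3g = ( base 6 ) 301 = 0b1101101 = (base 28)3p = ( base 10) 109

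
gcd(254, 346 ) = 2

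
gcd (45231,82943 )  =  1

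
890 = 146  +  744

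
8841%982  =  3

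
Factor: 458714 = 2^1*211^1*1087^1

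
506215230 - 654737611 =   -  148522381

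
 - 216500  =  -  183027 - 33473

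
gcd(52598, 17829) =7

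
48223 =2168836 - 2120613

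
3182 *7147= 22741754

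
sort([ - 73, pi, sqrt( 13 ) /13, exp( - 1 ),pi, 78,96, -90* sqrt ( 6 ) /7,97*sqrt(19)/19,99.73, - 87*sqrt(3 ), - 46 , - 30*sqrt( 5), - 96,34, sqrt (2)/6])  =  [ - 87*sqrt( 3), - 96, - 73, - 30*sqrt( 5 ), - 46,-90*sqrt( 6) /7, sqrt ( 2 ) /6,sqrt (13 ) /13,exp (  -  1 ),pi,pi, 97*sqrt(19 )/19,34 , 78, 96,99.73] 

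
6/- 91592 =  - 1+45793/45796 = - 0.00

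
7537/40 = 7537/40= 188.43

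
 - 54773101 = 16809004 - 71582105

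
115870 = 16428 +99442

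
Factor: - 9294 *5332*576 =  - 28544030208 = -2^9*3^3*31^1*43^1*1549^1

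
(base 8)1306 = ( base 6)3142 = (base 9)868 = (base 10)710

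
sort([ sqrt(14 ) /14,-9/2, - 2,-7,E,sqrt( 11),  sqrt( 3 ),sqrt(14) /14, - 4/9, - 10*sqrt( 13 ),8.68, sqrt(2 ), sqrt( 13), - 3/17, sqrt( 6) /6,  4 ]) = [ - 10*sqrt(13 ), - 7, - 9/2 , - 2, - 4/9, - 3/17 , sqrt( 14)/14 , sqrt( 14 ) /14, sqrt(6)/6, sqrt ( 2),sqrt( 3), E, sqrt( 11 ), sqrt( 13), 4, 8.68]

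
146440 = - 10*( -14644) 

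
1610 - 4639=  - 3029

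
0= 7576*0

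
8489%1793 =1317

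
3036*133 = 403788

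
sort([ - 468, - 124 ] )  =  [ - 468, - 124 ] 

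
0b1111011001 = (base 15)45a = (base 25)1ea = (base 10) 985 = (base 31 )10O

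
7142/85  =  84 + 2/85 = 84.02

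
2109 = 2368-259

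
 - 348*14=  - 4872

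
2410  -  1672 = 738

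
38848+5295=44143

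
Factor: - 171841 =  - 239^1*719^1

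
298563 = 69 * 4327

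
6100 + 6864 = 12964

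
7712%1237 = 290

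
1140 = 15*76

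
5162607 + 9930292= 15092899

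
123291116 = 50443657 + 72847459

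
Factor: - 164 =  - 2^2 * 41^1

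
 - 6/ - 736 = 3/368 = 0.01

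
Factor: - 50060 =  - 2^2*5^1 * 2503^1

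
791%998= 791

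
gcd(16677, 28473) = 3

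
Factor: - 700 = -2^2 * 5^2*7^1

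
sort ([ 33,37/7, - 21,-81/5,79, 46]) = [-21, - 81/5,  37/7,33,46,79]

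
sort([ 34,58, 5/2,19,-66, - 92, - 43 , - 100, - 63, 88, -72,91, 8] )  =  [ - 100, - 92, - 72,-66, - 63, - 43 , 5/2,8 , 19 , 34,58, 88, 91]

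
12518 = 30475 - 17957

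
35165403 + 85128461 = 120293864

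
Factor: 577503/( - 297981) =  - 3^1*73^1*113^( - 1) = - 219/113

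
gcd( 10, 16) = 2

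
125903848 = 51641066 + 74262782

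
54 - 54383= - 54329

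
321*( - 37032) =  -11887272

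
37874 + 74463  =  112337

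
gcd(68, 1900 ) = 4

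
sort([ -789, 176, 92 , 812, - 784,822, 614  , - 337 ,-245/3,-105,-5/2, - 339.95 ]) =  [ - 789 , - 784,-339.95 , - 337, - 105 , - 245/3, - 5/2,92,176 , 614 , 812 , 822] 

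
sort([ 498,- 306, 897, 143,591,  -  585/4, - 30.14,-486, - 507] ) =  [-507,-486, -306, - 585/4, - 30.14 , 143, 498,591 , 897 ]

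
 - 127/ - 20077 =127/20077 = 0.01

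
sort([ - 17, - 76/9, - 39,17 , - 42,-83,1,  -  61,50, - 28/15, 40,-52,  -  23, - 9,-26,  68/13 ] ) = [ -83, - 61, - 52, -42,-39, - 26 , - 23,-17,-9, - 76/9,-28/15 , 1, 68/13, 17, 40,50]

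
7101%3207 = 687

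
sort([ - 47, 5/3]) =[ - 47, 5/3]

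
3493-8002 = -4509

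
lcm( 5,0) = 0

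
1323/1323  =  1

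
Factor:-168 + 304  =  2^3*17^1 = 136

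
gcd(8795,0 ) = 8795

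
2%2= 0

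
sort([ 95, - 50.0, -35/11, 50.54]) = [-50.0, - 35/11 , 50.54,95 ]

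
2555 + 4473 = 7028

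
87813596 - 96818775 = -9005179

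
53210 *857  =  45600970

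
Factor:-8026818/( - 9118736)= 4013409/4559368 = 2^ (- 3)*3^1*11^( - 1)*197^ (  -  1 )*263^( -1)*1337803^1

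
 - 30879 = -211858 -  - 180979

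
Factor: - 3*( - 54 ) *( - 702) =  - 113724  =  -  2^2*3^7 * 13^1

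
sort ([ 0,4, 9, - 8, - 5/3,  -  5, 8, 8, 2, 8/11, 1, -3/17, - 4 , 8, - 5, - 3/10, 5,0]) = [ -8, - 5, - 5, - 4, - 5/3,- 3/10, - 3/17, 0, 0,  8/11,1, 2,4, 5,8, 8, 8, 9] 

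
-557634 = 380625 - 938259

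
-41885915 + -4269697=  - 46155612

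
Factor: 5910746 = 2^1*2955373^1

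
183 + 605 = 788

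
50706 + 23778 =74484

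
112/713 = 112/713 = 0.16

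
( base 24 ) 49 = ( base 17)63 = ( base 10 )105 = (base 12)89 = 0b1101001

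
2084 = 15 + 2069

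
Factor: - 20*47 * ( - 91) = 85540 =2^2*5^1*7^1*13^1*47^1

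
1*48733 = 48733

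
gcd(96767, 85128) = 1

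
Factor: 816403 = 7^1 * 223^1*523^1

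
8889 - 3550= 5339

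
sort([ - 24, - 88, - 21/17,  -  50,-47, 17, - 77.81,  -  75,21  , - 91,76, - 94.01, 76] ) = [  -  94.01,-91, - 88, - 77.81 , - 75, - 50, - 47,-24, - 21/17, 17, 21,76, 76] 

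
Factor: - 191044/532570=-95522/266285= - 2^1*5^( - 1)*7^1*19^( - 1)*2803^( - 1)*6823^1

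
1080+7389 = 8469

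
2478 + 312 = 2790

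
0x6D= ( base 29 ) 3m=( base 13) 85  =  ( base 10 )109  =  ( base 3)11001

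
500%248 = 4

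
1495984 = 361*4144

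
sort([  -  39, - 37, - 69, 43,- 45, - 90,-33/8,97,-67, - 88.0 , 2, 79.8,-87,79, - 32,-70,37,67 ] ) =[-90 ,- 88.0 ,-87,-70, - 69,  -  67,  -  45,-39, - 37, - 32, - 33/8, 2, 37,43, 67 , 79, 79.8, 97 ]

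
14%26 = 14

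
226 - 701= - 475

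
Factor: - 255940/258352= - 2^( - 2)*5^1*191^1*241^( - 1 )=- 955/964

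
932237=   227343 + 704894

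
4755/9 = 1585/3 = 528.33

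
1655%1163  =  492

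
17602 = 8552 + 9050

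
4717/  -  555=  - 4717/555 = - 8.50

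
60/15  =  4 = 4.00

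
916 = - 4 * (-229)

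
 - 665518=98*(-6791 )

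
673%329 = 15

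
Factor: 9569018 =2^1*31^1 *154339^1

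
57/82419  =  19/27473 = 0.00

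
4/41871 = 4/41871  =  0.00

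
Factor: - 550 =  - 2^1*5^2*11^1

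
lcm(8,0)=0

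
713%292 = 129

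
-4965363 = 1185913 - 6151276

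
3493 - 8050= - 4557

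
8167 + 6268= 14435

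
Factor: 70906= 2^1*11^2*293^1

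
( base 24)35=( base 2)1001101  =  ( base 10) 77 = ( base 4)1031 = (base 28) 2L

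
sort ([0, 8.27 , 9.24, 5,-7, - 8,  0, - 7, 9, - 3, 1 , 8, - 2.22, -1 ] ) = [-8  , - 7, - 7 , - 3 , - 2.22 ,  -  1,0,0, 1,5, 8,8.27,9,9.24 ]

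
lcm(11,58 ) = 638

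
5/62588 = 5/62588= 0.00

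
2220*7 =15540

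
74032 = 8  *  9254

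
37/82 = 37/82 = 0.45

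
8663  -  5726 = 2937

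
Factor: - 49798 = -2^1*7^1*3557^1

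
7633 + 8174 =15807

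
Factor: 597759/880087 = 3^1 *13^ ( - 1)*19^1*10487^1 * 67699^( - 1) 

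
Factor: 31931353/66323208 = 2^( - 3)*3^(-1)*7^( - 1) * 211^ ( -1 ) *1871^( - 1) *31931353^1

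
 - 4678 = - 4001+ - 677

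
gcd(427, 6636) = 7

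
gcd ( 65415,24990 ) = 735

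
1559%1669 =1559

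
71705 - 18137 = 53568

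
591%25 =16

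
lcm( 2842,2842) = 2842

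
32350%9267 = 4549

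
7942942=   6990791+952151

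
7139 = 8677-1538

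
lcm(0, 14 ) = 0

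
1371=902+469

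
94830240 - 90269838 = 4560402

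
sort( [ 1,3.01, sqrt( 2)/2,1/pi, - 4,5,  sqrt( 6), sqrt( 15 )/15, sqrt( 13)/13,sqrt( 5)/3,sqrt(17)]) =[ - 4,sqrt (15)/15,  sqrt (13 ) /13,1/pi,sqrt (2)/2,sqrt( 5 )/3,1,sqrt ( 6 ), 3.01, sqrt( 17),5]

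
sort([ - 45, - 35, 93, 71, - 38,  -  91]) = [  -  91, - 45,-38 , - 35,71, 93]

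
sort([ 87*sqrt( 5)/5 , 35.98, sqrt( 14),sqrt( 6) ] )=[ sqrt( 6),sqrt( 14),35.98 , 87 * sqrt(5)/5 ] 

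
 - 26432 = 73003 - 99435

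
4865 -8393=-3528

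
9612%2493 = 2133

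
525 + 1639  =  2164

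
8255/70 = 117 + 13/14 = 117.93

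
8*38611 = 308888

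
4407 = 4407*1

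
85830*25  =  2145750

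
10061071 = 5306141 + 4754930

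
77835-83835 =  -6000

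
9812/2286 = 4 + 334/1143 = 4.29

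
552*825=455400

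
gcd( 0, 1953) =1953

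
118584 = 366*324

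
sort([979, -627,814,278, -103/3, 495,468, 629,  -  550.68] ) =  [  -  627,  -  550.68, - 103/3, 278,468,495, 629, 814,  979]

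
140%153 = 140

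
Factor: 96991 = 23^1*4217^1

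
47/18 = 47/18 = 2.61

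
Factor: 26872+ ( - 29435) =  - 2563 = - 11^1*233^1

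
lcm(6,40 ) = 120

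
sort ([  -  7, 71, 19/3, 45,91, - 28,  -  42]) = [  -  42,-28, - 7,19/3, 45,71, 91 ]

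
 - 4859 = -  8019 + 3160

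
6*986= 5916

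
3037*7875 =23916375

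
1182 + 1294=2476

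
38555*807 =31113885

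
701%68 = 21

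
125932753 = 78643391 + 47289362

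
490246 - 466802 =23444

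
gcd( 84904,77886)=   2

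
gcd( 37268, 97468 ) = 28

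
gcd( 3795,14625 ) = 15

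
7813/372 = 7813/372 = 21.00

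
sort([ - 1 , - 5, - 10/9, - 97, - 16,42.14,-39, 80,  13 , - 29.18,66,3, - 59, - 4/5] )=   [ - 97, - 59 , - 39,-29.18, - 16,-5, - 10/9, - 1 , - 4/5, 3, 13,42.14 , 66,80 ]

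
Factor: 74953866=2^1*3^1*13^2*193^1 * 383^1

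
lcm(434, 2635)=36890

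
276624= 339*816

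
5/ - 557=-1+552/557 = - 0.01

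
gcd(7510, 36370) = 10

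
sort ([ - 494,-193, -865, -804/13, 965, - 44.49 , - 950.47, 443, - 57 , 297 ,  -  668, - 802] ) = [ - 950.47 , - 865 , - 802, - 668, - 494, - 193, - 804/13 , - 57, - 44.49, 297,443, 965]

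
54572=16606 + 37966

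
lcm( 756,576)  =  12096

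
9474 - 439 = 9035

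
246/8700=41/1450 = 0.03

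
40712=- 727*( -56 ) 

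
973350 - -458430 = 1431780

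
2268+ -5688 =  -3420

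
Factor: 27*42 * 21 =2^1 * 3^5* 7^2 = 23814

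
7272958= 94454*77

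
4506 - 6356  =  -1850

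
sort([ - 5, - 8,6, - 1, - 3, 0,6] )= [ - 8, - 5,  -  3, - 1,  0,6, 6] 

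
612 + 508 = 1120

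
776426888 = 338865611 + 437561277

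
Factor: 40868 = 2^2 * 17^1*601^1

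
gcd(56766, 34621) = 1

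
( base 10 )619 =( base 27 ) mp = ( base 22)163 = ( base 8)1153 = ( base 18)1g7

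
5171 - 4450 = 721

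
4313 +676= 4989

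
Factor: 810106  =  2^1*11^1*23^1*1601^1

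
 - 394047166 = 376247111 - 770294277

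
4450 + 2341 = 6791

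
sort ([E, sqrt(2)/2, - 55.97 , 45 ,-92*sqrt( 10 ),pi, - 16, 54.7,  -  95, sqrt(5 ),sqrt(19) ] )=[ - 92*sqrt ( 10 ), - 95, - 55.97, - 16, sqrt(2 ) /2,sqrt(5), E , pi,sqrt(19),45,54.7 ]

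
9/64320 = 3/21440=0.00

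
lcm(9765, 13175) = 830025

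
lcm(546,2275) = 13650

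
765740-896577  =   - 130837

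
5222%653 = 651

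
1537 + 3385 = 4922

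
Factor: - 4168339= - 7^1*71^1*8387^1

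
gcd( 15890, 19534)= 2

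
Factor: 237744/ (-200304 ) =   -  107^( - 1)*127^1 = - 127/107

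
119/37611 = 17/5373  =  0.00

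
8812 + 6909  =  15721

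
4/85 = 4/85 = 0.05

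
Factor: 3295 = 5^1 * 659^1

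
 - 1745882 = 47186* (-37) 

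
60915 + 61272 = 122187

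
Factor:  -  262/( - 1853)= 2^1*17^( - 1 ) *109^ ( - 1)*131^1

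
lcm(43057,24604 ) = 172228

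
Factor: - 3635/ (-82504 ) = 2^(  -  3 )*5^1 *727^1*10313^(- 1)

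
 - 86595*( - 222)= 19224090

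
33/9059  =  33/9059=0.00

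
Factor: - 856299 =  - 3^1*285433^1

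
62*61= 3782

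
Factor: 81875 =5^4*131^1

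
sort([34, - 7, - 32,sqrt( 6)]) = [ - 32, - 7,  sqrt( 6),34]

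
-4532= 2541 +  - 7073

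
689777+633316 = 1323093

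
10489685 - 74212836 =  - 63723151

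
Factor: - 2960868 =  - 2^2 * 3^1*246739^1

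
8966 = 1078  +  7888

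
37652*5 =188260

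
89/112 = 89/112  =  0.79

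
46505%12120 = 10145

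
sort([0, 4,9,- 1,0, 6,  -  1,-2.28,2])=[-2.28, - 1, - 1, 0,0,2,4,  6 , 9 ] 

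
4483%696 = 307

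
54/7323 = 18/2441  =  0.01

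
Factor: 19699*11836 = 2^2*11^1*269^1*19699^1=233157364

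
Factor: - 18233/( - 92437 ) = 23^( - 1)*4019^( - 1)*18233^1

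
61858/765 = 80 +658/765  =  80.86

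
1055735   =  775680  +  280055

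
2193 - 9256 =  - 7063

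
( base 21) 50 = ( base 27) 3O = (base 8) 151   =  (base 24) 49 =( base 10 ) 105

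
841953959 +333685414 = 1175639373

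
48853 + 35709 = 84562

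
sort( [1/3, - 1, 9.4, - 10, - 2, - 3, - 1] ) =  [  -  10, - 3, - 2,-1 , - 1, 1/3,9.4]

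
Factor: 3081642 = 2^1*3^1 * 41^1 * 12527^1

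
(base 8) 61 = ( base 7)100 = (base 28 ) 1L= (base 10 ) 49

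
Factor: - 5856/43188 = - 2^3*59^( - 1 )= - 8/59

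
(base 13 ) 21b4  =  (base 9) 6413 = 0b1001001100110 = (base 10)4710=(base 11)35a2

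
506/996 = 253/498=0.51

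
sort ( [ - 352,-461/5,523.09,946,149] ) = [  -  352,-461/5,149,523.09,946]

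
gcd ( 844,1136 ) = 4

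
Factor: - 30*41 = - 1230 =- 2^1 * 3^1*5^1*41^1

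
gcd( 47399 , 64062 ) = 1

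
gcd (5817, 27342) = 21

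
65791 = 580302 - 514511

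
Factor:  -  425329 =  - 425329^1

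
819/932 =819/932 = 0.88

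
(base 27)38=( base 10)89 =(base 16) 59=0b1011001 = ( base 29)32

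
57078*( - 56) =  - 3196368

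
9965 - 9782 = 183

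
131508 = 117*1124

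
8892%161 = 37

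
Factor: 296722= 2^1 * 148361^1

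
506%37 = 25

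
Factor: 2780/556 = 5  =  5^1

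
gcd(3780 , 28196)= 28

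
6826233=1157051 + 5669182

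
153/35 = 4 + 13/35 = 4.37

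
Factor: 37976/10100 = 94/25  =  2^1 * 5^( - 2)*47^1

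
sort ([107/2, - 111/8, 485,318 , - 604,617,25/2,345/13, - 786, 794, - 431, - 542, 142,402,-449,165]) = [ - 786, - 604, - 542,  -  449,  -  431,- 111/8,25/2,345/13, 107/2,142,165, 318,402,485,617 , 794]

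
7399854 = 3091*2394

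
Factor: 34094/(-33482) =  - 17047/16741 = -16741^( - 1 ) *17047^1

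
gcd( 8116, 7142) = 2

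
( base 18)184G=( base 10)8512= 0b10000101000000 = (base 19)14B0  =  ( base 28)ao0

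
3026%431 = 9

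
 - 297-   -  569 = 272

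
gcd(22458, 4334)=394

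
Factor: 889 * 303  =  269367=3^1*7^1*101^1 * 127^1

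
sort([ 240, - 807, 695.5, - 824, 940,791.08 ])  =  [ - 824, - 807, 240, 695.5, 791.08,940] 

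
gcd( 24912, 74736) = 24912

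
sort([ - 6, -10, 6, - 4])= [-10 , - 6, - 4,6 ] 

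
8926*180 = 1606680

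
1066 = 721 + 345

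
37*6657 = 246309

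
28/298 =14/149 = 0.09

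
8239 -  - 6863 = 15102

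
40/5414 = 20/2707 = 0.01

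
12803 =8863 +3940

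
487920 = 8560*57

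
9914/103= 96 + 26/103 = 96.25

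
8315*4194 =34873110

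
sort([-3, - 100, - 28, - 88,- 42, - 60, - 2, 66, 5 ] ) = [ - 100, - 88 ,-60, - 42, - 28,  -  3, - 2, 5,  66]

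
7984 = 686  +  7298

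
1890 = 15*126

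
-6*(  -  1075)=6450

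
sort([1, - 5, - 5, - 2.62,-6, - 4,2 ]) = [ - 6,- 5, - 5,  -  4,-2.62, 1, 2] 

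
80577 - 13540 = 67037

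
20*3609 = 72180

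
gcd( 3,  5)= 1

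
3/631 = 3/631 = 0.00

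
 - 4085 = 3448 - 7533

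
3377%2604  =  773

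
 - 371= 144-515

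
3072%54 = 48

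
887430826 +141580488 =1029011314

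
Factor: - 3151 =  - 23^1 * 137^1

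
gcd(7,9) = 1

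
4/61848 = 1/15462 =0.00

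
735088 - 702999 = 32089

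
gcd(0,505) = 505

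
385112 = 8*48139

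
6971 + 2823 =9794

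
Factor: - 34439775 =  - 3^1*5^2 * 43^1*59^1*181^1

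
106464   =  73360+33104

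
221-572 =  - 351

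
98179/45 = 2181 + 34/45 = 2181.76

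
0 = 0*7313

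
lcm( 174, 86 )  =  7482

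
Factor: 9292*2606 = 24214952 = 2^3*23^1 * 101^1*1303^1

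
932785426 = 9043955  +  923741471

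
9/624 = 3/208 = 0.01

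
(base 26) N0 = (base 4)21112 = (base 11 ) 4a4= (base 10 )598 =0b1001010110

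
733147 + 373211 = 1106358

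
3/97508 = 3/97508 = 0.00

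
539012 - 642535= - 103523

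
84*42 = 3528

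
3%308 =3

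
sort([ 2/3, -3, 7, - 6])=[-6, -3 , 2/3, 7]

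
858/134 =429/67 = 6.40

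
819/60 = 273/20 = 13.65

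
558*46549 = 25974342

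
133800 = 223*600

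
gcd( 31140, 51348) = 12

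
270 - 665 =-395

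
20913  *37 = 773781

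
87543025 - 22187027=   65355998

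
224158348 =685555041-461396693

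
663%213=24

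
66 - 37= 29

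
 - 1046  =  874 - 1920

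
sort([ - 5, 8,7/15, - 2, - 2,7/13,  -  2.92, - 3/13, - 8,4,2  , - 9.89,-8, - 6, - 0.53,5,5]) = [-9.89, - 8, - 8, - 6, - 5, - 2.92, - 2, - 2, - 0.53, - 3/13,7/15,7/13,2,4,  5,5,8]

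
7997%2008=1973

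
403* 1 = 403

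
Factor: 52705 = 5^1*83^1*127^1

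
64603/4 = 64603/4 = 16150.75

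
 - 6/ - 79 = 6/79 = 0.08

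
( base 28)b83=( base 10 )8851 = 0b10001010010011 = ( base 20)122b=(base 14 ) 3323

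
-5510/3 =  - 5510/3 = - 1836.67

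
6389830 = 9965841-3576011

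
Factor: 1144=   2^3 * 11^1 *13^1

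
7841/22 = 7841/22 = 356.41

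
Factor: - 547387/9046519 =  - 1193^(-1 ) * 7583^( -1)*547387^1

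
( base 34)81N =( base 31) 9l5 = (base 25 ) EM5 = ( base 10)9305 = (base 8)22131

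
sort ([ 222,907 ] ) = [222,907]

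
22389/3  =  7463 = 7463.00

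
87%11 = 10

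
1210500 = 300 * 4035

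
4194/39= 1398/13 = 107.54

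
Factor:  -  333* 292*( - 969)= 2^2*3^3  *17^1*19^1 * 37^1 *73^1 = 94221684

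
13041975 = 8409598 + 4632377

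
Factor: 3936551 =97^1*40583^1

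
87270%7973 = 7540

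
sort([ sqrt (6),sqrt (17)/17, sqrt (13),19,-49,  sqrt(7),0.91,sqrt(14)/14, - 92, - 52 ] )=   [ - 92, - 52, - 49, sqrt( 17 )/17,  sqrt( 14) /14,  0.91,  sqrt(6 ),sqrt( 7),sqrt( 13),19 ]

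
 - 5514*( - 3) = 16542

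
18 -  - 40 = 58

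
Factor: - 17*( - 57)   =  969 = 3^1 * 17^1*19^1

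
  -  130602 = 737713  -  868315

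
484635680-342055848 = 142579832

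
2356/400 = 589/100 = 5.89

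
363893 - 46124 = 317769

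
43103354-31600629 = 11502725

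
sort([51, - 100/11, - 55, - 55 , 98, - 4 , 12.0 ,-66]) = [-66, - 55, - 55, - 100/11,-4, 12.0 , 51,98]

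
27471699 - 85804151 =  - 58332452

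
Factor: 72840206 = 2^1*17^1*619^1*3461^1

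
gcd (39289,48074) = 1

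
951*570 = 542070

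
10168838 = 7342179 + 2826659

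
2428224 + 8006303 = 10434527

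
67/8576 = 1/128 = 0.01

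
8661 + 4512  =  13173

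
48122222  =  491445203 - 443322981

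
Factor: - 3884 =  - 2^2*971^1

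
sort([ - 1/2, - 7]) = [-7, - 1/2]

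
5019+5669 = 10688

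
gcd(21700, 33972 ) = 4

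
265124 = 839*316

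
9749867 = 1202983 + 8546884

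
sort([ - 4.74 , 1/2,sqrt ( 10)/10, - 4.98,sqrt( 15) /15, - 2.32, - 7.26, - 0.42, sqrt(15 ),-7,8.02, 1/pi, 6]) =[ - 7.26, - 7,-4.98, - 4.74,-2.32 ,- 0.42, sqrt(15) /15,sqrt(10 ) /10,1/pi  ,  1/2, sqrt(15 ) , 6, 8.02 ] 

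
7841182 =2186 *3587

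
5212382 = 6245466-1033084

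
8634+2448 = 11082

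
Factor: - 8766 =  - 2^1*3^2*487^1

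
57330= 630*91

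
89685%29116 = 2337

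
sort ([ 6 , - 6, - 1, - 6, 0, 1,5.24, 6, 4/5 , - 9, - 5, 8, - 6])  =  [ - 9, - 6, - 6, - 6, - 5,-1,0,4/5,1, 5.24, 6,  6, 8]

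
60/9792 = 5/816 = 0.01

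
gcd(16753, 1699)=1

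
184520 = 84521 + 99999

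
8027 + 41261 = 49288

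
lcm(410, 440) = 18040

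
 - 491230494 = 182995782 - 674226276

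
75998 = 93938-17940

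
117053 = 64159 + 52894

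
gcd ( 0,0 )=0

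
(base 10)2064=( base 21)4E6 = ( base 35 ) 1NY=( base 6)13320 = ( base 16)810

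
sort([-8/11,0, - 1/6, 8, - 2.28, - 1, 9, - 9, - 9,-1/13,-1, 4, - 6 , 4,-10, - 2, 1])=[-10, - 9, - 9, - 6, - 2.28, - 2,- 1, - 1,-8/11, - 1/6, - 1/13,0,1,4,4,8,9 ]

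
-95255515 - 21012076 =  - 116267591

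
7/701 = 7/701 = 0.01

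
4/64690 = 2/32345  =  0.00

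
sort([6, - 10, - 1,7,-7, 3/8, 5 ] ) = [  -  10, -7,-1, 3/8, 5, 6,7 ] 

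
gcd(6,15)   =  3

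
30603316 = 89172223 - 58568907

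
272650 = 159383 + 113267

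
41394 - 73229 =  - 31835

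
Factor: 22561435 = 5^1*13^1*347099^1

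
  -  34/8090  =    -  1+4028/4045 = -0.00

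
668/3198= 334/1599  =  0.21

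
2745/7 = 2745/7 = 392.14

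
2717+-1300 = 1417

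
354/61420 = 177/30710 = 0.01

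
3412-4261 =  - 849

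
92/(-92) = - 1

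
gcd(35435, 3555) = 5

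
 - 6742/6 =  - 3371/3=- 1123.67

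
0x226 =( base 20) 17A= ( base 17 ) 1F6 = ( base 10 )550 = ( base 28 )ji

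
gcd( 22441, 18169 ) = 1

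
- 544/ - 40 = 68/5 = 13.60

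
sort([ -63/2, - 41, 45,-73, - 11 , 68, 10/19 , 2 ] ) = [ - 73, -41, - 63/2, - 11,  10/19, 2,45,68]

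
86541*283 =24491103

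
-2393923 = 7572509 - 9966432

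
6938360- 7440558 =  - 502198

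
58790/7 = 58790/7 = 8398.57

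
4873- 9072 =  - 4199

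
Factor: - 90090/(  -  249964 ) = 315/874  =  2^( - 1) * 3^2*5^1*7^1*19^( - 1) * 23^( -1)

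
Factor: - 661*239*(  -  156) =24644724 =2^2*3^1*13^1*239^1* 661^1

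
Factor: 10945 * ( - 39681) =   -  3^2*5^1*11^1*199^1 * 4409^1 =-434308545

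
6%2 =0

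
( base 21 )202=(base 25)1a9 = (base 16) 374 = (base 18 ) 2d2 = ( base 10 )884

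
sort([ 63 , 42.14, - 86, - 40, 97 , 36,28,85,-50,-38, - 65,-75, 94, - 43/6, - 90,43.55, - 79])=[ - 90,-86 ,-79,-75, - 65, - 50,-40,-38, - 43/6,28, 36,42.14, 43.55,63,  85 , 94,97]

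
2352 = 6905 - 4553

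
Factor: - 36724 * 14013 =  - 2^2*3^4*173^1*9181^1 = -514613412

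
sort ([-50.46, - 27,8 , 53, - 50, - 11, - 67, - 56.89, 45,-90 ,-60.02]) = [-90, -67,  -  60.02, - 56.89, - 50.46, - 50, - 27, - 11,8, 45,53 ] 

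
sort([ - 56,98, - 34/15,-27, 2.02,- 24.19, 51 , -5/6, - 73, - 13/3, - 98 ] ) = [ - 98, - 73,-56, - 27, - 24.19 , - 13/3, - 34/15,- 5/6,2.02, 51,98 ]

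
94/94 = 1 = 1.00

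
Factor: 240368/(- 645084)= - 2^2  *  3^( - 4 )*11^( - 1) * 83^1 =- 332/891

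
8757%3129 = 2499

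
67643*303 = 20495829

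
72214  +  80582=152796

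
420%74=50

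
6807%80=7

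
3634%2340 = 1294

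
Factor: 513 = 3^3*19^1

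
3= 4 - 1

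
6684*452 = 3021168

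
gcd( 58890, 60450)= 390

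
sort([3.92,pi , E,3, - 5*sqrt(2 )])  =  [  -  5*sqrt(2)  ,  E,3, pi, 3.92 ] 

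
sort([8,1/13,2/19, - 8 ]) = [ - 8, 1/13,  2/19,8 ]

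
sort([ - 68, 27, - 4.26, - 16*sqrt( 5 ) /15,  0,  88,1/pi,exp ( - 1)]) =[ - 68 , - 4.26 , - 16*sqrt( 5)/15,  0, 1/pi,  exp(-1 ) , 27, 88 ] 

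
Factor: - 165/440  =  -2^(-3 ) * 3^1   =  -  3/8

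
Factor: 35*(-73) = -5^1 * 7^1*73^1 = - 2555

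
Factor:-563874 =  - 2^1*3^1*93979^1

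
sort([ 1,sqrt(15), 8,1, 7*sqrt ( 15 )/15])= [ 1,1,  7*sqrt(15 ) /15, sqrt( 15 ),8]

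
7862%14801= 7862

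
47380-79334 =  - 31954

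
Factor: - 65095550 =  - 2^1*5^2 * 13^1*17^1*43^1*137^1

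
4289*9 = 38601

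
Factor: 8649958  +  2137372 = 10787330 =2^1*5^1*1078733^1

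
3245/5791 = 3245/5791= 0.56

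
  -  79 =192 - 271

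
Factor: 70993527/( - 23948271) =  - 3^(-2)*11^1 * 886973^( - 1 ) * 2151319^1 = -23664509/7982757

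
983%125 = 108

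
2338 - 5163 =-2825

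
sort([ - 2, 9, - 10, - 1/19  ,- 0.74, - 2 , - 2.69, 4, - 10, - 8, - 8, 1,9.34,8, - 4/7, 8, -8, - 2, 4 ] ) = [ - 10, - 10,-8, - 8, - 8, -2.69, - 2 , - 2, - 2 , - 0.74, - 4/7, - 1/19, 1, 4,  4,8, 8, 9, 9.34]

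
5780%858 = 632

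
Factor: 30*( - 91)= - 2^1 * 3^1*5^1*7^1*13^1 = -  2730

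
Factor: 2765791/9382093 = 395113/1340299= 47^( - 1) * 28517^( - 1)*395113^1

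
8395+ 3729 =12124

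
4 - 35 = -31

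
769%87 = 73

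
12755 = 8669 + 4086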